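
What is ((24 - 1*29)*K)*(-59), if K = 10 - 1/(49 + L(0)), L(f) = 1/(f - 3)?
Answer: 429815/146 ≈ 2943.9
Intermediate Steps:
L(f) = 1/(-3 + f)
K = 1457/146 (K = 10 - 1/(49 + 1/(-3 + 0)) = 10 - 1/(49 + 1/(-3)) = 10 - 1/(49 - ⅓) = 10 - 1/146/3 = 10 - 1*3/146 = 10 - 3/146 = 1457/146 ≈ 9.9794)
((24 - 1*29)*K)*(-59) = ((24 - 1*29)*(1457/146))*(-59) = ((24 - 29)*(1457/146))*(-59) = -5*1457/146*(-59) = -7285/146*(-59) = 429815/146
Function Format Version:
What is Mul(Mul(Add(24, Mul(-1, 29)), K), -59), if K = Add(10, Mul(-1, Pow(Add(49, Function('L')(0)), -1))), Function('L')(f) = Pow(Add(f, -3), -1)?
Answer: Rational(429815, 146) ≈ 2943.9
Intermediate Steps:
Function('L')(f) = Pow(Add(-3, f), -1)
K = Rational(1457, 146) (K = Add(10, Mul(-1, Pow(Add(49, Pow(Add(-3, 0), -1)), -1))) = Add(10, Mul(-1, Pow(Add(49, Pow(-3, -1)), -1))) = Add(10, Mul(-1, Pow(Add(49, Rational(-1, 3)), -1))) = Add(10, Mul(-1, Pow(Rational(146, 3), -1))) = Add(10, Mul(-1, Rational(3, 146))) = Add(10, Rational(-3, 146)) = Rational(1457, 146) ≈ 9.9794)
Mul(Mul(Add(24, Mul(-1, 29)), K), -59) = Mul(Mul(Add(24, Mul(-1, 29)), Rational(1457, 146)), -59) = Mul(Mul(Add(24, -29), Rational(1457, 146)), -59) = Mul(Mul(-5, Rational(1457, 146)), -59) = Mul(Rational(-7285, 146), -59) = Rational(429815, 146)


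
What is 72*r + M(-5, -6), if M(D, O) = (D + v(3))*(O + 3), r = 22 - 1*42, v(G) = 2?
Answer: -1431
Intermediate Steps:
r = -20 (r = 22 - 42 = -20)
M(D, O) = (2 + D)*(3 + O) (M(D, O) = (D + 2)*(O + 3) = (2 + D)*(3 + O))
72*r + M(-5, -6) = 72*(-20) + (6 + 2*(-6) + 3*(-5) - 5*(-6)) = -1440 + (6 - 12 - 15 + 30) = -1440 + 9 = -1431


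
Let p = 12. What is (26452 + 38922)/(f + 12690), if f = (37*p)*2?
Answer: 32687/6789 ≈ 4.8147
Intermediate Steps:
f = 888 (f = (37*12)*2 = 444*2 = 888)
(26452 + 38922)/(f + 12690) = (26452 + 38922)/(888 + 12690) = 65374/13578 = 65374*(1/13578) = 32687/6789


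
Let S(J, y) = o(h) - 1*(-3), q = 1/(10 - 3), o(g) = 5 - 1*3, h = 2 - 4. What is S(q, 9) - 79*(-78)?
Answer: 6167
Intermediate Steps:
h = -2
o(g) = 2 (o(g) = 5 - 3 = 2)
q = 1/7 ≈ 0.14286
S(J, y) = 5 (S(J, y) = 2 - 1*(-3) = 2 + 3 = 5)
S(q, 9) - 79*(-78) = 5 - 79*(-78) = 5 + 6162 = 6167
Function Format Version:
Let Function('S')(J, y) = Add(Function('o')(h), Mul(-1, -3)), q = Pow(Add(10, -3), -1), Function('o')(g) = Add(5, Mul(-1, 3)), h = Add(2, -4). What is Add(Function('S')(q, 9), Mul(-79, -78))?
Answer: 6167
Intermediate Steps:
h = -2
Function('o')(g) = 2 (Function('o')(g) = Add(5, -3) = 2)
q = Rational(1, 7) (q = Pow(7, -1) = Rational(1, 7) ≈ 0.14286)
Function('S')(J, y) = 5 (Function('S')(J, y) = Add(2, Mul(-1, -3)) = Add(2, 3) = 5)
Add(Function('S')(q, 9), Mul(-79, -78)) = Add(5, Mul(-79, -78)) = Add(5, 6162) = 6167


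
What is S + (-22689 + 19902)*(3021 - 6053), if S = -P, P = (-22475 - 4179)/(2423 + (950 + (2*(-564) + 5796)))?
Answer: 67947956198/8041 ≈ 8.4502e+6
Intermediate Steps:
P = -26654/8041 (P = -26654/(2423 + (950 + (-1128 + 5796))) = -26654/(2423 + (950 + 4668)) = -26654/(2423 + 5618) = -26654/8041 ≈ -3.3148)
S = 26654/8041 (S = -1*(-26654/8041) = 26654/8041 ≈ 3.3148)
S + (-22689 + 19902)*(3021 - 6053) = 26654/8041 + (-22689 + 19902)*(3021 - 6053) = 26654/8041 - 2787*(-3032) = 26654/8041 + 8450184 = 67947956198/8041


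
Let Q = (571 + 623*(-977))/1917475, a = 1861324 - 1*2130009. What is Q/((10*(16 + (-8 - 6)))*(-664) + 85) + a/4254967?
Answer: -9373012330573/148490029839515 ≈ -0.063122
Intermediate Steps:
a = -268685 (a = 1861324 - 2130009 = -268685)
Q = -24324/76699 (Q = (571 - 608671)*(1/1917475) = -608100*1/1917475 = -24324/76699 ≈ -0.31714)
Q/((10*(16 + (-8 - 6)))*(-664) + 85) + a/4254967 = -24324/(76699*((10*(16 + (-8 - 6)))*(-664) + 85)) - 268685/4254967 = -24324/(76699*((10*(16 - 14))*(-664) + 85)) - 268685*1/4254967 = -24324/(76699*((10*2)*(-664) + 85)) - 9265/146723 = -24324/(76699*(20*(-664) + 85)) - 9265/146723 = -24324/(76699*(-13280 + 85)) - 9265/146723 = -24324/76699/(-13195) - 9265/146723 = -24324/76699*(-1/13195) - 9265/146723 = 24324/1012043305 - 9265/146723 = -9373012330573/148490029839515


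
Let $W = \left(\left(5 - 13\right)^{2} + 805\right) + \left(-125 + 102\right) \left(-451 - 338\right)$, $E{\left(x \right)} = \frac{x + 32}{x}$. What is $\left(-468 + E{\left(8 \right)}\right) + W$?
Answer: $18553$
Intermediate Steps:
$E{\left(x \right)} = \frac{32 + x}{x}$
$W = 19016$ ($W = \left(\left(-8\right)^{2} + 805\right) - -18147 = \left(64 + 805\right) + 18147 = 869 + 18147 = 19016$)
$\left(-468 + E{\left(8 \right)}\right) + W = \left(-468 + \frac{32 + 8}{8}\right) + 19016 = \left(-468 + \frac{1}{8} \cdot 40\right) + 19016 = \left(-468 + 5\right) + 19016 = -463 + 19016 = 18553$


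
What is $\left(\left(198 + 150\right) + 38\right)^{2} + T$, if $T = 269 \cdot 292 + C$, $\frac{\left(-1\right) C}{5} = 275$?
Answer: $226169$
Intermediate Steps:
$C = -1375$ ($C = \left(-5\right) 275 = -1375$)
$T = 77173$ ($T = 269 \cdot 292 - 1375 = 78548 - 1375 = 77173$)
$\left(\left(198 + 150\right) + 38\right)^{2} + T = \left(\left(198 + 150\right) + 38\right)^{2} + 77173 = \left(348 + 38\right)^{2} + 77173 = 386^{2} + 77173 = 148996 + 77173 = 226169$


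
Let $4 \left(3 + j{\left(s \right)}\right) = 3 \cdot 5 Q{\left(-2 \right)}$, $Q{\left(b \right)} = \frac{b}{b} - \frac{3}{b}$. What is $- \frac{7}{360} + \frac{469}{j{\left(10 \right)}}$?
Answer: $\frac{450121}{6120} \approx 73.549$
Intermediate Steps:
$Q{\left(b \right)} = 1 - \frac{3}{b}$
$j{\left(s \right)} = \frac{51}{8}$ ($j{\left(s \right)} = -3 + \frac{3 \cdot 5 \frac{-3 - 2}{-2}}{4} = -3 + \frac{15 \left(\left(- \frac{1}{2}\right) \left(-5\right)\right)}{4} = -3 + \frac{15 \cdot \frac{5}{2}}{4} = -3 + \frac{1}{4} \cdot \frac{75}{2} = -3 + \frac{75}{8} = \frac{51}{8}$)
$- \frac{7}{360} + \frac{469}{j{\left(10 \right)}} = - \frac{7}{360} + \frac{469}{\frac{51}{8}} = \left(-7\right) \frac{1}{360} + 469 \cdot \frac{8}{51} = - \frac{7}{360} + \frac{3752}{51} = \frac{450121}{6120}$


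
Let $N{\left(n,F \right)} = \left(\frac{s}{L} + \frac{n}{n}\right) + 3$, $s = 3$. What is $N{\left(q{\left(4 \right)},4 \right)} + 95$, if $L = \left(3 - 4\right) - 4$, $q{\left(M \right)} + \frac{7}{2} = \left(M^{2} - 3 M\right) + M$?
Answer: $\frac{492}{5} \approx 98.4$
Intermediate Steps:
$q{\left(M \right)} = - \frac{7}{2} + M^{2} - 2 M$ ($q{\left(M \right)} = - \frac{7}{2} + \left(\left(M^{2} - 3 M\right) + M\right) = - \frac{7}{2} + \left(M^{2} - 2 M\right) = - \frac{7}{2} + M^{2} - 2 M$)
$L = -5$ ($L = -1 - 4 = -5$)
$N{\left(n,F \right)} = \frac{17}{5}$ ($N{\left(n,F \right)} = \left(\frac{3}{-5} + \frac{n}{n}\right) + 3 = \left(3 \left(- \frac{1}{5}\right) + 1\right) + 3 = \left(- \frac{3}{5} + 1\right) + 3 = \frac{2}{5} + 3 = \frac{17}{5}$)
$N{\left(q{\left(4 \right)},4 \right)} + 95 = \frac{17}{5} + 95 = \frac{492}{5}$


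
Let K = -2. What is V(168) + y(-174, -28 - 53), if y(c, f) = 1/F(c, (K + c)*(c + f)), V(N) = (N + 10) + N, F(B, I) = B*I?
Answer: 2701955519/7809120 ≈ 346.00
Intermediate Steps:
V(N) = 10 + 2*N (V(N) = (10 + N) + N = 10 + 2*N)
y(c, f) = 1/(c*(-2 + c)*(c + f)) (y(c, f) = 1/(c*((-2 + c)*(c + f))) = 1/(c*(-2 + c)*(c + f)))
V(168) + y(-174, -28 - 53) = (10 + 2*168) + 1/((-174)*((-174)² - 2*(-174) - 2*(-28 - 53) - 174*(-28 - 53))) = (10 + 336) - 1/(174*(30276 + 348 - 2*(-81) - 174*(-81))) = 346 - 1/(174*(30276 + 348 + 162 + 14094)) = 346 - 1/174/44880 = 346 - 1/174*1/44880 = 346 - 1/7809120 = 2701955519/7809120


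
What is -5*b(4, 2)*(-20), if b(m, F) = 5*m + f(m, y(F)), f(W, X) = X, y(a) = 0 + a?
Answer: 2200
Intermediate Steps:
y(a) = a
b(m, F) = F + 5*m (b(m, F) = 5*m + F = F + 5*m)
-5*b(4, 2)*(-20) = -5*(2 + 5*4)*(-20) = -5*(2 + 20)*(-20) = -5*22*(-20) = -110*(-20) = 2200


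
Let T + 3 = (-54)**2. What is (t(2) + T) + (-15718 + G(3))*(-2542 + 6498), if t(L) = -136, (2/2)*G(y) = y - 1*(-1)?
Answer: -62161807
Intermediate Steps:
G(y) = 1 + y (G(y) = y - 1*(-1) = y + 1 = 1 + y)
T = 2913 (T = -3 + (-54)**2 = -3 + 2916 = 2913)
(t(2) + T) + (-15718 + G(3))*(-2542 + 6498) = (-136 + 2913) + (-15718 + (1 + 3))*(-2542 + 6498) = 2777 + (-15718 + 4)*3956 = 2777 - 15714*3956 = 2777 - 62164584 = -62161807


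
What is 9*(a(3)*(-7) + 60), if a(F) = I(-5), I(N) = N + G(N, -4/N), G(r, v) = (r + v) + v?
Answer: 5346/5 ≈ 1069.2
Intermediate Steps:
G(r, v) = r + 2*v
I(N) = -8/N + 2*N (I(N) = N + (N + 2*(-4/N)) = N + (N - 8/N) = -8/N + 2*N)
a(F) = -42/5 (a(F) = -8/(-5) + 2*(-5) = -8*(-⅕) - 10 = 8/5 - 10 = -42/5)
9*(a(3)*(-7) + 60) = 9*(-42/5*(-7) + 60) = 9*(294/5 + 60) = 9*(594/5) = 5346/5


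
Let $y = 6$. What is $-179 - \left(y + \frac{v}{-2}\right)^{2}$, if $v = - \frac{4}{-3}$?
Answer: $- \frac{1867}{9} \approx -207.44$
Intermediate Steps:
$v = \frac{4}{3}$ ($v = \left(-4\right) \left(- \frac{1}{3}\right) = \frac{4}{3} \approx 1.3333$)
$-179 - \left(y + \frac{v}{-2}\right)^{2} = -179 - \left(6 + \frac{4}{3 \left(-2\right)}\right)^{2} = -179 - \left(6 + \frac{4}{3} \left(- \frac{1}{2}\right)\right)^{2} = -179 - \left(6 - \frac{2}{3}\right)^{2} = -179 - \left(\frac{16}{3}\right)^{2} = -179 - \frac{256}{9} = - \frac{1867}{9}$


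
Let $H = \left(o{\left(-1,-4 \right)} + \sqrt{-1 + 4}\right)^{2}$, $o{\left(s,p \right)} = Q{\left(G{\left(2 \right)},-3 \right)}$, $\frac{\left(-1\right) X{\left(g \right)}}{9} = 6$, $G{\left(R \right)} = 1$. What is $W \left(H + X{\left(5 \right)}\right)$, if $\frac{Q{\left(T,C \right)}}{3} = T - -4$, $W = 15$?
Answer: $2610 + 450 \sqrt{3} \approx 3389.4$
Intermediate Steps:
$Q{\left(T,C \right)} = 12 + 3 T$ ($Q{\left(T,C \right)} = 3 \left(T - -4\right) = 3 \left(T + 4\right) = 3 \left(4 + T\right) = 12 + 3 T$)
$X{\left(g \right)} = -54$ ($X{\left(g \right)} = \left(-9\right) 6 = -54$)
$o{\left(s,p \right)} = 15$ ($o{\left(s,p \right)} = 12 + 3 \cdot 1 = 12 + 3 = 15$)
$H = \left(15 + \sqrt{3}\right)^{2}$ ($H = \left(15 + \sqrt{-1 + 4}\right)^{2} = \left(15 + \sqrt{3}\right)^{2} \approx 279.96$)
$W \left(H + X{\left(5 \right)}\right) = 15 \left(\left(15 + \sqrt{3}\right)^{2} - 54\right) = 15 \left(-54 + \left(15 + \sqrt{3}\right)^{2}\right) = -810 + 15 \left(15 + \sqrt{3}\right)^{2}$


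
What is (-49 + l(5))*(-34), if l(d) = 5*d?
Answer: 816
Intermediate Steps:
(-49 + l(5))*(-34) = (-49 + 5*5)*(-34) = (-49 + 25)*(-34) = -24*(-34) = 816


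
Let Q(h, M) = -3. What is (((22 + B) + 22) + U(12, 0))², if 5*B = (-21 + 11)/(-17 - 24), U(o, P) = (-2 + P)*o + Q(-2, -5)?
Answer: 488601/1681 ≈ 290.66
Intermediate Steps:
U(o, P) = -3 + o*(-2 + P) (U(o, P) = (-2 + P)*o - 3 = o*(-2 + P) - 3 = -3 + o*(-2 + P))
B = 2/41 (B = ((-21 + 11)/(-17 - 24))/5 = (-10/(-41))/5 = (-10*(-1/41))/5 = (⅕)*(10/41) = 2/41 ≈ 0.048781)
(((22 + B) + 22) + U(12, 0))² = (((22 + 2/41) + 22) + (-3 - 2*12 + 0*12))² = ((904/41 + 22) + (-3 - 24 + 0))² = (1806/41 - 27)² = (699/41)² = 488601/1681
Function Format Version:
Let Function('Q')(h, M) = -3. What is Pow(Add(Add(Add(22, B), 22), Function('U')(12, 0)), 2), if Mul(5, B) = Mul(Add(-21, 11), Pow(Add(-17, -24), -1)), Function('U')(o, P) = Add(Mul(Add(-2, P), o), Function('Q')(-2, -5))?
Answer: Rational(488601, 1681) ≈ 290.66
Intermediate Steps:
Function('U')(o, P) = Add(-3, Mul(o, Add(-2, P))) (Function('U')(o, P) = Add(Mul(Add(-2, P), o), -3) = Add(Mul(o, Add(-2, P)), -3) = Add(-3, Mul(o, Add(-2, P))))
B = Rational(2, 41) (B = Mul(Rational(1, 5), Mul(Add(-21, 11), Pow(Add(-17, -24), -1))) = Mul(Rational(1, 5), Mul(-10, Pow(-41, -1))) = Mul(Rational(1, 5), Mul(-10, Rational(-1, 41))) = Mul(Rational(1, 5), Rational(10, 41)) = Rational(2, 41) ≈ 0.048781)
Pow(Add(Add(Add(22, B), 22), Function('U')(12, 0)), 2) = Pow(Add(Add(Add(22, Rational(2, 41)), 22), Add(-3, Mul(-2, 12), Mul(0, 12))), 2) = Pow(Add(Add(Rational(904, 41), 22), Add(-3, -24, 0)), 2) = Pow(Add(Rational(1806, 41), -27), 2) = Pow(Rational(699, 41), 2) = Rational(488601, 1681)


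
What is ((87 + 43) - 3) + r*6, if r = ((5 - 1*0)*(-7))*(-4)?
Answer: 967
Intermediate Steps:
r = 140 (r = ((5 + 0)*(-7))*(-4) = (5*(-7))*(-4) = -35*(-4) = 140)
((87 + 43) - 3) + r*6 = ((87 + 43) - 3) + 140*6 = (130 - 3) + 840 = 127 + 840 = 967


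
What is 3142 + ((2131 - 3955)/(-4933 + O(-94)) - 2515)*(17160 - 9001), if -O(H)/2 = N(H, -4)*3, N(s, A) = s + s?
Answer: -78051325099/3805 ≈ -2.0513e+7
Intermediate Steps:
N(s, A) = 2*s
O(H) = -12*H (O(H) = -2*2*H*3 = -12*H)
3142 + ((2131 - 3955)/(-4933 + O(-94)) - 2515)*(17160 - 9001) = 3142 + ((2131 - 3955)/(-4933 - 12*(-94)) - 2515)*(17160 - 9001) = 3142 + (-1824/(-4933 + 1128) - 2515)*8159 = 3142 + (-1824/(-3805) - 2515)*8159 = 3142 + (-1824*(-1/3805) - 2515)*8159 = 3142 + (1824/3805 - 2515)*8159 = 3142 - 9567751/3805*8159 = 3142 - 78063280409/3805 = -78051325099/3805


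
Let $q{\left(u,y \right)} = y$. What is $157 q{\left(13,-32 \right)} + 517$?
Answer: $-4507$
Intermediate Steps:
$157 q{\left(13,-32 \right)} + 517 = 157 \left(-32\right) + 517 = -5024 + 517 = -4507$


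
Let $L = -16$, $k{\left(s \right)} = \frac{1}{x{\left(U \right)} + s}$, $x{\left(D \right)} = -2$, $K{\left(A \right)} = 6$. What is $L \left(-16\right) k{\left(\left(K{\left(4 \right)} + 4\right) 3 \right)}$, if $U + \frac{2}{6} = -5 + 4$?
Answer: $\frac{64}{7} \approx 9.1429$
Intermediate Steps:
$U = - \frac{4}{3}$ ($U = - \frac{1}{3} + \left(-5 + 4\right) = - \frac{1}{3} - 1 = - \frac{4}{3} \approx -1.3333$)
$k{\left(s \right)} = \frac{1}{-2 + s}$
$L \left(-16\right) k{\left(\left(K{\left(4 \right)} + 4\right) 3 \right)} = \frac{\left(-16\right) \left(-16\right)}{-2 + \left(6 + 4\right) 3} = \frac{256}{-2 + 10 \cdot 3} = \frac{256}{-2 + 30} = \frac{256}{28} = 256 \cdot \frac{1}{28} = \frac{64}{7}$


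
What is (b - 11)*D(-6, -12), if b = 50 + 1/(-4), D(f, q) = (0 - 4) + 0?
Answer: -155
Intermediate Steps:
D(f, q) = -4 (D(f, q) = -4 + 0 = -4)
b = 199/4 (b = 50 - ¼ = 199/4 ≈ 49.750)
(b - 11)*D(-6, -12) = (199/4 - 11)*(-4) = (155/4)*(-4) = -155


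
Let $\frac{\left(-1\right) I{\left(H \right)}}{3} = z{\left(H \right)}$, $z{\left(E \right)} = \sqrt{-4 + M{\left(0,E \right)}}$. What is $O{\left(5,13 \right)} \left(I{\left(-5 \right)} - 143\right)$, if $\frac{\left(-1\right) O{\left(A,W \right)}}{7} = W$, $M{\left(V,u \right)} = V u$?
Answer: $13013 + 546 i \approx 13013.0 + 546.0 i$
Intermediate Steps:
$O{\left(A,W \right)} = - 7 W$
$z{\left(E \right)} = 2 i$ ($z{\left(E \right)} = \sqrt{-4 + 0 E} = \sqrt{-4 + 0} = \sqrt{-4} = 2 i$)
$I{\left(H \right)} = - 6 i$ ($I{\left(H \right)} = - 3 \cdot 2 i = - 6 i$)
$O{\left(5,13 \right)} \left(I{\left(-5 \right)} - 143\right) = \left(-7\right) 13 \left(- 6 i - 143\right) = - 91 \left(-143 - 6 i\right) = 13013 + 546 i$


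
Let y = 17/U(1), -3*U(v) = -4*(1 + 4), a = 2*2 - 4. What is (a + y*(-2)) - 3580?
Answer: -35851/10 ≈ -3585.1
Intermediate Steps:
a = 0 (a = 4 - 4 = 0)
U(v) = 20/3 (U(v) = -(-4)*(1 + 4)/3 = -(-4)*5/3 = -1/3*(-20) = 20/3)
y = 51/20 (y = 17/(20/3) = 17*(3/20) = 51/20 ≈ 2.5500)
(a + y*(-2)) - 3580 = (0 + (51/20)*(-2)) - 3580 = (0 - 51/10) - 3580 = -51/10 - 3580 = -35851/10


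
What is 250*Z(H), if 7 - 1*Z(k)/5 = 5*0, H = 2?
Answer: 8750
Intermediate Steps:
Z(k) = 35 (Z(k) = 35 - 25*0 = 35 - 5*0 = 35 + 0 = 35)
250*Z(H) = 250*35 = 8750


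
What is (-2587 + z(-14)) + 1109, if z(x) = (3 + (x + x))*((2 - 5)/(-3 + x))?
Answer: -25201/17 ≈ -1482.4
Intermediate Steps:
z(x) = -3*(3 + 2*x)/(-3 + x) (z(x) = (3 + 2*x)*(-3/(-3 + x)) = -3*(3 + 2*x)/(-3 + x))
(-2587 + z(-14)) + 1109 = (-2587 + 3*(-3 - 2*(-14))/(-3 - 14)) + 1109 = (-2587 + 3*(-3 + 28)/(-17)) + 1109 = (-2587 + 3*(-1/17)*25) + 1109 = (-2587 - 75/17) + 1109 = -44054/17 + 1109 = -25201/17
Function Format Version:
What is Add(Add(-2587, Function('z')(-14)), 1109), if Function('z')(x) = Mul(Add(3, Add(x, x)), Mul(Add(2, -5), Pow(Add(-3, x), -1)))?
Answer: Rational(-25201, 17) ≈ -1482.4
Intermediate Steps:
Function('z')(x) = Mul(-3, Pow(Add(-3, x), -1), Add(3, Mul(2, x))) (Function('z')(x) = Mul(Add(3, Mul(2, x)), Mul(-3, Pow(Add(-3, x), -1))) = Mul(-3, Pow(Add(-3, x), -1), Add(3, Mul(2, x))))
Add(Add(-2587, Function('z')(-14)), 1109) = Add(Add(-2587, Mul(3, Pow(Add(-3, -14), -1), Add(-3, Mul(-2, -14)))), 1109) = Add(Add(-2587, Mul(3, Pow(-17, -1), Add(-3, 28))), 1109) = Add(Add(-2587, Mul(3, Rational(-1, 17), 25)), 1109) = Add(Add(-2587, Rational(-75, 17)), 1109) = Add(Rational(-44054, 17), 1109) = Rational(-25201, 17)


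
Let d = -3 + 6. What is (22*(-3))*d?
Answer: -198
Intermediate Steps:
d = 3
(22*(-3))*d = (22*(-3))*3 = -66*3 = -198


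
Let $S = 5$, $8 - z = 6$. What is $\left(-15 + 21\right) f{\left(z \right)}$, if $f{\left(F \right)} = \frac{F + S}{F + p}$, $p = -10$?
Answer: $- \frac{21}{4} \approx -5.25$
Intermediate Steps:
$z = 2$ ($z = 8 - 6 = 2$)
$f{\left(F \right)} = \frac{5 + F}{-10 + F}$ ($f{\left(F \right)} = \frac{F + 5}{F - 10} = \frac{5 + F}{-10 + F}$)
$\left(-15 + 21\right) f{\left(z \right)} = \left(-15 + 21\right) \frac{5 + 2}{-10 + 2} = 6 \frac{1}{-8} \cdot 7 = 6 \left(\left(- \frac{1}{8}\right) 7\right) = 6 \left(- \frac{7}{8}\right) = - \frac{21}{4}$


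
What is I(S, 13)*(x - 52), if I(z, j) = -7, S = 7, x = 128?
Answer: -532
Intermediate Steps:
I(S, 13)*(x - 52) = -7*(128 - 52) = -7*76 = -532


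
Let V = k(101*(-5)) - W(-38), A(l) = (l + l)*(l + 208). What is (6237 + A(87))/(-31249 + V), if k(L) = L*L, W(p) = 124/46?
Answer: 1324041/5146786 ≈ 0.25726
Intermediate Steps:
W(p) = 62/23 (W(p) = 124*(1/46) = 62/23)
A(l) = 2*l*(208 + l) (A(l) = (2*l)*(208 + l) = 2*l*(208 + l))
k(L) = L²
V = 5865513/23 (V = (101*(-5))² - 1*62/23 = (-505)² - 62/23 = 255025 - 62/23 = 5865513/23 ≈ 2.5502e+5)
(6237 + A(87))/(-31249 + V) = (6237 + 2*87*(208 + 87))/(-31249 + 5865513/23) = (6237 + 2*87*295)/(5146786/23) = (6237 + 51330)*(23/5146786) = 57567*(23/5146786) = 1324041/5146786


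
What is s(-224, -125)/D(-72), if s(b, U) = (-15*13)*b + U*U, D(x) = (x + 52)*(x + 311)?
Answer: -11861/956 ≈ -12.407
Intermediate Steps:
D(x) = (52 + x)*(311 + x)
s(b, U) = U**2 - 195*b (s(b, U) = -195*b + U**2 = U**2 - 195*b)
s(-224, -125)/D(-72) = ((-125)**2 - 195*(-224))/(16172 + (-72)**2 + 363*(-72)) = (15625 + 43680)/(16172 + 5184 - 26136) = 59305/(-4780) = 59305*(-1/4780) = -11861/956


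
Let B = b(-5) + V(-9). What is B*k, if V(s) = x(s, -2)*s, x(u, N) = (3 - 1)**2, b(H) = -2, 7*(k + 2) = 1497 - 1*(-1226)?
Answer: -14706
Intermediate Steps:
k = 387 (k = -2 + (1497 - 1*(-1226))/7 = -2 + (1497 + 1226)/7 = -2 + (1/7)*2723 = -2 + 389 = 387)
x(u, N) = 4 (x(u, N) = 2**2 = 4)
V(s) = 4*s
B = -38 (B = -2 + 4*(-9) = -2 - 36 = -38)
B*k = -38*387 = -14706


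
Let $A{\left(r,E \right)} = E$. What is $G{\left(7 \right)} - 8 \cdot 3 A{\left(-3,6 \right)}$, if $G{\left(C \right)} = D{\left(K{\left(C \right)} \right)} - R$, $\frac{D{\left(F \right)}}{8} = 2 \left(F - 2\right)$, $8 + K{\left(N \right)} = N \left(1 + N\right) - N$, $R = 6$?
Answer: $474$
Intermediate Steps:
$K{\left(N \right)} = -8 - N + N \left(1 + N\right)$ ($K{\left(N \right)} = -8 + \left(N \left(1 + N\right) - N\right) = -8 + \left(- N + N \left(1 + N\right)\right) = -8 - N + N \left(1 + N\right)$)
$D{\left(F \right)} = -32 + 16 F$ ($D{\left(F \right)} = 8 \cdot 2 \left(F - 2\right) = 8 \cdot 2 \left(-2 + F\right) = 8 \left(-4 + 2 F\right) = -32 + 16 F$)
$G{\left(C \right)} = -166 + 16 C^{2}$ ($G{\left(C \right)} = \left(-32 + 16 \left(-8 + C^{2}\right)\right) - 6 = \left(-32 + \left(-128 + 16 C^{2}\right)\right) - 6 = \left(-160 + 16 C^{2}\right) - 6 = -166 + 16 C^{2}$)
$G{\left(7 \right)} - 8 \cdot 3 A{\left(-3,6 \right)} = \left(-166 + 16 \cdot 7^{2}\right) - 8 \cdot 3 \cdot 6 = \left(-166 + 16 \cdot 49\right) - 24 \cdot 6 = \left(-166 + 784\right) - 144 = 618 - 144 = 474$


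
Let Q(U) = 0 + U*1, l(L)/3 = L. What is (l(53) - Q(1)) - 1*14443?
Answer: -14285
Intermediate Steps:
l(L) = 3*L
Q(U) = U (Q(U) = 0 + U = U)
(l(53) - Q(1)) - 1*14443 = (3*53 - 1*1) - 1*14443 = (159 - 1) - 14443 = 158 - 14443 = -14285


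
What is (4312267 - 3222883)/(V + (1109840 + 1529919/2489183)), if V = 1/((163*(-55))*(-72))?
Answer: 1750332710504410560/1783200718232150903 ≈ 0.98157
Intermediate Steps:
V = 1/645480 (V = 1/(-8965*(-72)) = 1/645480 ≈ 1.5492e-6)
(4312267 - 3222883)/(V + (1109840 + 1529919/2489183)) = (4312267 - 3222883)/(1/645480 + (1109840 + 1529919/2489183)) = 1089384/(1/645480 + (1109840 + 1529919*(1/2489183))) = 1089384/(1/645480 + (1109840 + 1529919/2489183)) = 1089384/(1/645480 + 2762596390639/2489183) = 1089384/(1783200718232150903/1606717842840) = 1089384*(1606717842840/1783200718232150903) = 1750332710504410560/1783200718232150903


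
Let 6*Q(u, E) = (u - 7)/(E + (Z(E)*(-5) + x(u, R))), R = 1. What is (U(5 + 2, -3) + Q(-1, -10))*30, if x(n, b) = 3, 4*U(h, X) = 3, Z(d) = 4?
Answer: 1295/54 ≈ 23.981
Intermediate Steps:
U(h, X) = ¾ (U(h, X) = (¼)*3 = ¾)
Q(u, E) = (-7 + u)/(6*(-17 + E)) (Q(u, E) = ((u - 7)/(E + (4*(-5) + 3)))/6 = ((-7 + u)/(E + (-20 + 3)))/6 = ((-7 + u)/(E - 17))/6 = ((-7 + u)/(-17 + E))/6 = (-7 + u)/(6*(-17 + E)))
(U(5 + 2, -3) + Q(-1, -10))*30 = (¾ + (-7 - 1)/(6*(-17 - 10)))*30 = (¾ + (⅙)*(-8)/(-27))*30 = (¾ + (⅙)*(-1/27)*(-8))*30 = (¾ + 4/81)*30 = (259/324)*30 = 1295/54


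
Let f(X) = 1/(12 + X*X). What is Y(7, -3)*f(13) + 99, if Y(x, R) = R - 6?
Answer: 17910/181 ≈ 98.950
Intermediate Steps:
Y(x, R) = -6 + R
f(X) = 1/(12 + X**2)
Y(7, -3)*f(13) + 99 = (-6 - 3)/(12 + 13**2) + 99 = -9/(12 + 169) + 99 = -9/181 + 99 = 17910/181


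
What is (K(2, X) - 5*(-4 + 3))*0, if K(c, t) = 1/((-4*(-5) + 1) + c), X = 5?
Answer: 0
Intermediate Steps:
K(c, t) = 1/(21 + c) (K(c, t) = 1/((20 + 1) + c) = 1/(21 + c))
(K(2, X) - 5*(-4 + 3))*0 = (1/(21 + 2) - 5*(-4 + 3))*0 = (1/23 - 5*(-1))*0 = (1/23 + 5)*0 = (116/23)*0 = 0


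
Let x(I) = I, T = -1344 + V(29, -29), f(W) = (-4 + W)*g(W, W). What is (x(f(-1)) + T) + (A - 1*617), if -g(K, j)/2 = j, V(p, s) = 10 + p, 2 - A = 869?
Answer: -2799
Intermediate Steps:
A = -867 (A = 2 - 1*869 = 2 - 869 = -867)
g(K, j) = -2*j
f(W) = -2*W*(-4 + W) (f(W) = (-4 + W)*(-2*W) = -2*W*(-4 + W))
T = -1305 (T = -1344 + (10 + 29) = -1344 + 39 = -1305)
(x(f(-1)) + T) + (A - 1*617) = (2*(-1)*(4 - 1*(-1)) - 1305) + (-867 - 1*617) = (2*(-1)*(4 + 1) - 1305) + (-867 - 617) = (2*(-1)*5 - 1305) - 1484 = (-10 - 1305) - 1484 = -1315 - 1484 = -2799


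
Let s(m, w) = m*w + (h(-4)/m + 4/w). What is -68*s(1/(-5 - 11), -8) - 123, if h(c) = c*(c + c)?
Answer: 34693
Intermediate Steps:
h(c) = 2*c² (h(c) = c*(2*c) = 2*c²)
s(m, w) = 4/w + 32/m + m*w (s(m, w) = m*w + ((2*(-4)²)/m + 4/w) = m*w + ((2*16)/m + 4/w) = m*w + (32/m + 4/w) = m*w + (4/w + 32/m) = 4/w + 32/m + m*w)
-68*s(1/(-5 - 11), -8) - 123 = -68*(4/(-8) + 32/(1/(-5 - 11)) - 8/(-5 - 11)) - 123 = -68*(4*(-⅛) + 32/(1/(-16)) - 8/(-16)) - 123 = -68*(-½ + 32/(-1/16) - 1/16*(-8)) - 123 = -68*(-½ + 32*(-16) + ½) - 123 = -68*(-½ - 512 + ½) - 123 = -68*(-512) - 123 = 34816 - 123 = 34693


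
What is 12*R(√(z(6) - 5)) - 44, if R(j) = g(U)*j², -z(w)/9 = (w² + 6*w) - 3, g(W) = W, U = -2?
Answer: 14980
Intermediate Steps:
z(w) = 27 - 54*w - 9*w² (z(w) = -9*((w² + 6*w) - 3) = -9*(-3 + w² + 6*w) = 27 - 54*w - 9*w²)
R(j) = -2*j²
12*R(√(z(6) - 5)) - 44 = 12*(-2*(√((27 - 54*6 - 9*6²) - 5))²) - 44 = 12*(-2*(√((27 - 324 - 9*36) - 5))²) - 44 = 12*(-2*(√((27 - 324 - 324) - 5))²) - 44 = 12*(-2*(√(-621 - 5))²) - 44 = 12*(-2*(√(-626))²) - 44 = 12*(-2*(I*√626)²) - 44 = 12*(-2*(-626)) - 44 = 12*1252 - 44 = 15024 - 44 = 14980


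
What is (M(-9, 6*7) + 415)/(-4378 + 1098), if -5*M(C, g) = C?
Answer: -521/4100 ≈ -0.12707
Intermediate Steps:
M(C, g) = -C/5
(M(-9, 6*7) + 415)/(-4378 + 1098) = (-⅕*(-9) + 415)/(-4378 + 1098) = (9/5 + 415)/(-3280) = (2084/5)*(-1/3280) = -521/4100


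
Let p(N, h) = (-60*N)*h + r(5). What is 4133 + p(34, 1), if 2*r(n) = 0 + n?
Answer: 4191/2 ≈ 2095.5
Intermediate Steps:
r(n) = n/2 (r(n) = (0 + n)/2 = n/2)
p(N, h) = 5/2 - 60*N*h (p(N, h) = (-60*N)*h + (1/2)*5 = -60*N*h + 5/2 = 5/2 - 60*N*h)
4133 + p(34, 1) = 4133 + (5/2 - 60*34*1) = 4133 + (5/2 - 2040) = 4133 - 4075/2 = 4191/2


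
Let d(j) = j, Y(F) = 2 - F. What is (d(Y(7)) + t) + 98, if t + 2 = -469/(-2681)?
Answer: 34920/383 ≈ 91.175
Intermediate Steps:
t = -699/383 (t = -2 - 469/(-2681) = -2 - 469*(-1/2681) = -2 + 67/383 = -699/383 ≈ -1.8251)
(d(Y(7)) + t) + 98 = ((2 - 1*7) - 699/383) + 98 = ((2 - 7) - 699/383) + 98 = (-5 - 699/383) + 98 = -2614/383 + 98 = 34920/383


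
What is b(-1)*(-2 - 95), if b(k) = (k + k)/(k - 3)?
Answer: -97/2 ≈ -48.500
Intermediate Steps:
b(k) = 2*k/(-3 + k) (b(k) = (2*k)/(-3 + k) = 2*k/(-3 + k))
b(-1)*(-2 - 95) = (2*(-1)/(-3 - 1))*(-2 - 95) = (2*(-1)/(-4))*(-97) = (2*(-1)*(-¼))*(-97) = (½)*(-97) = -97/2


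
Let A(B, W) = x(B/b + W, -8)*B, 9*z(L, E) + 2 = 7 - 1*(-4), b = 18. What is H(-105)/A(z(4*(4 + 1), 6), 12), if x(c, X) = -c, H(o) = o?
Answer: 270/31 ≈ 8.7097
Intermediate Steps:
z(L, E) = 1 (z(L, E) = -2/9 + (7 - 1*(-4))/9 = -2/9 + (7 + 4)/9 = -2/9 + (1/9)*11 = -2/9 + 11/9 = 1)
A(B, W) = B*(-W - B/18) (A(B, W) = (-(B/18 + W))*B = (-(W + B/18))*B = (-W - B/18)*B = B*(-W - B/18))
H(-105)/A(z(4*(4 + 1), 6), 12) = -105*(-18/(1 + 18*12)) = -105*(-18/(1 + 216)) = -105/((-1/18*1*217)) = -105/(-217/18) = -105*(-18/217) = 270/31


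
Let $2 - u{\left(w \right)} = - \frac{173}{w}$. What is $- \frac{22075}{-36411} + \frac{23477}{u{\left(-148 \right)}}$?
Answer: $\frac{14057358909}{497617} \approx 28249.0$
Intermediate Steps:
$u{\left(w \right)} = 2 + \frac{173}{w}$ ($u{\left(w \right)} = 2 - - \frac{173}{w} = 2 + \frac{173}{w}$)
$- \frac{22075}{-36411} + \frac{23477}{u{\left(-148 \right)}} = - \frac{22075}{-36411} + \frac{23477}{2 + \frac{173}{-148}} = \left(-22075\right) \left(- \frac{1}{36411}\right) + \frac{23477}{2 + 173 \left(- \frac{1}{148}\right)} = \frac{22075}{36411} + \frac{23477}{2 - \frac{173}{148}} = \frac{22075}{36411} + \frac{23477}{\frac{123}{148}} = \frac{22075}{36411} + 23477 \cdot \frac{148}{123} = \frac{22075}{36411} + \frac{3474596}{123} = \frac{14057358909}{497617}$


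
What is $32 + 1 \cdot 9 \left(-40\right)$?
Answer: $-328$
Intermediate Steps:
$32 + 1 \cdot 9 \left(-40\right) = 32 + 9 \left(-40\right) = 32 - 360 = -328$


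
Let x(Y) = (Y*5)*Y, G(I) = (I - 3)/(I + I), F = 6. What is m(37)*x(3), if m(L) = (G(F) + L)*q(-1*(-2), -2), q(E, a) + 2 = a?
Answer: -6705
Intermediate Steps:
q(E, a) = -2 + a
G(I) = (-3 + I)/(2*I) (G(I) = (-3 + I)/((2*I)) = (-3 + I)*(1/(2*I)) = (-3 + I)/(2*I))
x(Y) = 5*Y² (x(Y) = (5*Y)*Y = 5*Y²)
m(L) = -1 - 4*L (m(L) = ((½)*(-3 + 6)/6 + L)*(-2 - 2) = ((½)*(⅙)*3 + L)*(-4) = (¼ + L)*(-4) = -1 - 4*L)
m(37)*x(3) = (-1 - 4*37)*(5*3²) = (-1 - 148)*(5*9) = -149*45 = -6705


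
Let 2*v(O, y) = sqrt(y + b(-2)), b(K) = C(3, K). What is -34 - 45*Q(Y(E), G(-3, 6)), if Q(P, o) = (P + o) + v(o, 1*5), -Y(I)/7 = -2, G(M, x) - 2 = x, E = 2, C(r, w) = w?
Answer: -1024 - 45*sqrt(3)/2 ≈ -1063.0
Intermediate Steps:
b(K) = K
G(M, x) = 2 + x
Y(I) = 14 (Y(I) = -7*(-2) = 14)
v(O, y) = sqrt(-2 + y)/2 (v(O, y) = sqrt(y - 2)/2 = sqrt(-2 + y)/2)
Q(P, o) = P + o + sqrt(3)/2 (Q(P, o) = (P + o) + sqrt(-2 + 1*5)/2 = (P + o) + sqrt(-2 + 5)/2 = (P + o) + sqrt(3)/2 = P + o + sqrt(3)/2)
-34 - 45*Q(Y(E), G(-3, 6)) = -34 - 45*(14 + (2 + 6) + sqrt(3)/2) = -34 - 45*(14 + 8 + sqrt(3)/2) = -34 - 45*(22 + sqrt(3)/2) = -34 + (-990 - 45*sqrt(3)/2) = -1024 - 45*sqrt(3)/2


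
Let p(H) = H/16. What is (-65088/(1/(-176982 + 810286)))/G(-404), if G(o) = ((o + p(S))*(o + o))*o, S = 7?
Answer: 20610245376/65867857 ≈ 312.90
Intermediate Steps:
p(H) = H/16 (p(H) = H*(1/16) = H/16)
G(o) = 2*o²*(7/16 + o) (G(o) = ((o + (1/16)*7)*(o + o))*o = ((o + 7/16)*(2*o))*o = ((7/16 + o)*(2*o))*o = (2*o*(7/16 + o))*o = 2*o²*(7/16 + o))
(-65088/(1/(-176982 + 810286)))/G(-404) = (-65088/(1/(-176982 + 810286)))/(((⅛)*(-404)²*(7 + 16*(-404)))) = (-65088/(1/633304))/(((⅛)*163216*(7 - 6464))) = (-65088/1/633304)/(((⅛)*163216*(-6457))) = -65088*633304/(-131735714) = -41220490752*(-1/131735714) = 20610245376/65867857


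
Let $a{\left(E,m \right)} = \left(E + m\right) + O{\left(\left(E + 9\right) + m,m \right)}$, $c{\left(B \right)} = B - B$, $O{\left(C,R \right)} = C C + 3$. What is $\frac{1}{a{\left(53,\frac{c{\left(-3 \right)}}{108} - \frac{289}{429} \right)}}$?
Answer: $\frac{184041}{702345796} \approx 0.00026204$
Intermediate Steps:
$O{\left(C,R \right)} = 3 + C^{2}$ ($O{\left(C,R \right)} = C^{2} + 3 = 3 + C^{2}$)
$c{\left(B \right)} = 0$
$a{\left(E,m \right)} = 3 + E + m + \left(9 + E + m\right)^{2}$ ($a{\left(E,m \right)} = \left(E + m\right) + \left(3 + \left(\left(E + 9\right) + m\right)^{2}\right) = \left(E + m\right) + \left(3 + \left(\left(9 + E\right) + m\right)^{2}\right) = \left(E + m\right) + \left(3 + \left(9 + E + m\right)^{2}\right) = 3 + E + m + \left(9 + E + m\right)^{2}$)
$\frac{1}{a{\left(53,\frac{c{\left(-3 \right)}}{108} - \frac{289}{429} \right)}} = \frac{1}{3 + 53 + \left(\frac{0}{108} - \frac{289}{429}\right) + \left(9 + 53 + \left(\frac{0}{108} - \frac{289}{429}\right)\right)^{2}} = \frac{1}{3 + 53 + \left(0 \cdot \frac{1}{108} - \frac{289}{429}\right) + \left(9 + 53 + \left(0 \cdot \frac{1}{108} - \frac{289}{429}\right)\right)^{2}} = \frac{1}{3 + 53 + \left(0 - \frac{289}{429}\right) + \left(9 + 53 + \left(0 - \frac{289}{429}\right)\right)^{2}} = \frac{1}{3 + 53 - \frac{289}{429} + \left(9 + 53 - \frac{289}{429}\right)^{2}} = \frac{1}{3 + 53 - \frac{289}{429} + \left(\frac{26309}{429}\right)^{2}} = \frac{1}{3 + 53 - \frac{289}{429} + \frac{692163481}{184041}} = \frac{1}{\frac{702345796}{184041}} = \frac{184041}{702345796}$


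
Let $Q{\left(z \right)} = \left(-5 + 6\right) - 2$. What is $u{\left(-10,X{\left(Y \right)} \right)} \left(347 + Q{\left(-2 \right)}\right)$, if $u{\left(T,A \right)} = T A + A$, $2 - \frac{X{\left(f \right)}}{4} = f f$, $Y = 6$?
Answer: $423504$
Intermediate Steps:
$X{\left(f \right)} = 8 - 4 f^{2}$ ($X{\left(f \right)} = 8 - 4 f f = 8 - 4 f^{2}$)
$u{\left(T,A \right)} = A + A T$ ($u{\left(T,A \right)} = A T + A = A + A T$)
$Q{\left(z \right)} = -1$ ($Q{\left(z \right)} = 1 - 2 = -1$)
$u{\left(-10,X{\left(Y \right)} \right)} \left(347 + Q{\left(-2 \right)}\right) = \left(8 - 4 \cdot 6^{2}\right) \left(1 - 10\right) \left(347 - 1\right) = \left(8 - 144\right) \left(-9\right) 346 = \left(-136\right) \left(-9\right) 346 = 1224 \cdot 346 = 423504$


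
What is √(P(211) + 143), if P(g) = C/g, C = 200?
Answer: √6408703/211 ≈ 11.998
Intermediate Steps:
P(g) = 200/g
√(P(211) + 143) = √(200/211 + 143) = √(30373/211) = √6408703/211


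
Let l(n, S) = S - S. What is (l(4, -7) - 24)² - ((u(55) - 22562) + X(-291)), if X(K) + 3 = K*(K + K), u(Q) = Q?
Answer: -146276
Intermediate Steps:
l(n, S) = 0
X(K) = -3 + 2*K² (X(K) = -3 + K*(K + K) = -3 + K*(2*K) = -3 + 2*K²)
(l(4, -7) - 24)² - ((u(55) - 22562) + X(-291)) = (0 - 24)² - ((55 - 22562) + (-3 + 2*(-291)²)) = (-24)² - (-22507 + (-3 + 2*84681)) = 576 - (-22507 + (-3 + 169362)) = 576 - (-22507 + 169359) = 576 - 1*146852 = 576 - 146852 = -146276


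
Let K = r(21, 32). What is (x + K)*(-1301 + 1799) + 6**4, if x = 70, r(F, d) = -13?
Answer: 29682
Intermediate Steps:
K = -13
(x + K)*(-1301 + 1799) + 6**4 = (70 - 13)*(-1301 + 1799) + 6**4 = 57*498 + 1296 = 28386 + 1296 = 29682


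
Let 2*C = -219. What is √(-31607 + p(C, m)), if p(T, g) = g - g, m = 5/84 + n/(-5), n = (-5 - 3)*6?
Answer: I*√31607 ≈ 177.78*I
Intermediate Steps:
n = -48 (n = -8*6 = -48)
m = 4057/420 (m = 5/84 - 48/(-5) = 5*(1/84) - 48*(-⅕) = 5/84 + 48/5 = 4057/420 ≈ 9.6595)
C = -219/2 (C = (½)*(-219) = -219/2 ≈ -109.50)
p(T, g) = 0
√(-31607 + p(C, m)) = √(-31607 + 0) = √(-31607) = I*√31607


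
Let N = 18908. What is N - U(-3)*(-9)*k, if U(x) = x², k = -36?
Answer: 15992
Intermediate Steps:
N - U(-3)*(-9)*k = 18908 - (-3)²*(-9)*(-36) = 18908 - 9*(-9)*(-36) = 18908 - (-81)*(-36) = 18908 - 1*2916 = 18908 - 2916 = 15992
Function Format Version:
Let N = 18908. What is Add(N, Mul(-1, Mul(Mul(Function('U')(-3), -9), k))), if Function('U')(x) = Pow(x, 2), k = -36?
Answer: 15992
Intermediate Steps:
Add(N, Mul(-1, Mul(Mul(Function('U')(-3), -9), k))) = Add(18908, Mul(-1, Mul(Mul(Pow(-3, 2), -9), -36))) = Add(18908, Mul(-1, Mul(Mul(9, -9), -36))) = Add(18908, Mul(-1, Mul(-81, -36))) = Add(18908, Mul(-1, 2916)) = Add(18908, -2916) = 15992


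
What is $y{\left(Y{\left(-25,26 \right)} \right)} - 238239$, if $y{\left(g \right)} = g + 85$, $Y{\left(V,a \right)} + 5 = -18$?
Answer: $-238177$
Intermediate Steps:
$Y{\left(V,a \right)} = -23$ ($Y{\left(V,a \right)} = -5 - 18 = -23$)
$y{\left(g \right)} = 85 + g$
$y{\left(Y{\left(-25,26 \right)} \right)} - 238239 = \left(85 - 23\right) - 238239 = 62 - 238239 = -238177$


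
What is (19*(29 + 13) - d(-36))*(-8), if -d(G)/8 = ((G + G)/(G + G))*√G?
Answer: -6384 - 384*I ≈ -6384.0 - 384.0*I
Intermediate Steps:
d(G) = -8*√G (d(G) = -8*(G + G)/(G + G)*√G = -8*(2*G)/((2*G))*√G = -8*(2*G)*(1/(2*G))*√G = -8*√G)
(19*(29 + 13) - d(-36))*(-8) = (19*(29 + 13) - (-8)*√(-36))*(-8) = (19*42 - (-8)*6*I)*(-8) = (798 - (-48)*I)*(-8) = (798 + 48*I)*(-8) = -6384 - 384*I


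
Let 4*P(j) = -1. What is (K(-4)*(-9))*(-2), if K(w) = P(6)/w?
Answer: 9/8 ≈ 1.1250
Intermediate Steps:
P(j) = -1/4 (P(j) = (1/4)*(-1) = -1/4)
K(w) = -1/(4*w)
(K(-4)*(-9))*(-2) = (-1/4/(-4)*(-9))*(-2) = (-1/4*(-1/4)*(-9))*(-2) = ((1/16)*(-9))*(-2) = -9/16*(-2) = 9/8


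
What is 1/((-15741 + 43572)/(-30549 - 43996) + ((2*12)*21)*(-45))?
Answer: -74545/1690708431 ≈ -4.4091e-5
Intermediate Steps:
1/((-15741 + 43572)/(-30549 - 43996) + ((2*12)*21)*(-45)) = 1/(27831/(-74545) + (24*21)*(-45)) = 1/(27831*(-1/74545) + 504*(-45)) = 1/(-27831/74545 - 22680) = 1/(-1690708431/74545) = -74545/1690708431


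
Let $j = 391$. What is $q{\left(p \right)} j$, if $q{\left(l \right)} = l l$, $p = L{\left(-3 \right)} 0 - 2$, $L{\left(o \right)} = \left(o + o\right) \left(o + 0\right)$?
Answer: $1564$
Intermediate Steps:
$L{\left(o \right)} = 2 o^{2}$ ($L{\left(o \right)} = 2 o o = 2 o^{2}$)
$p = -2$ ($p = 2 \left(-3\right)^{2} \cdot 0 - 2 = 2 \cdot 9 \cdot 0 - 2 = 18 \cdot 0 - 2 = 0 - 2 = -2$)
$q{\left(l \right)} = l^{2}$
$q{\left(p \right)} j = \left(-2\right)^{2} \cdot 391 = 4 \cdot 391 = 1564$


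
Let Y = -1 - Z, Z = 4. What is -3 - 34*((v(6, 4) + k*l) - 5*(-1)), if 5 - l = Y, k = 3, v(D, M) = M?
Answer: -1329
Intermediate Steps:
Y = -5 (Y = -1 - 1*4 = -1 - 4 = -5)
l = 10 (l = 5 - 1*(-5) = 5 + 5 = 10)
-3 - 34*((v(6, 4) + k*l) - 5*(-1)) = -3 - 34*((4 + 3*10) - 5*(-1)) = -3 - 34*((4 + 30) + 5) = -3 - 34*(34 + 5) = -3 - 34*39 = -3 - 1326 = -1329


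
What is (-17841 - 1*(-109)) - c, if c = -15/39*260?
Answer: -17632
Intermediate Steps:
c = -100 (c = -15*1/39*260 = -5/13*260 = -100)
(-17841 - 1*(-109)) - c = (-17841 - 1*(-109)) - 1*(-100) = (-17841 + 109) + 100 = -17732 + 100 = -17632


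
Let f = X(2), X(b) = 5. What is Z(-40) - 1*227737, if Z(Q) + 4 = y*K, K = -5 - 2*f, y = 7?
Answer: -227846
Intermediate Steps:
f = 5
K = -15 (K = -5 - 2*5 = -5 - 10 = -15)
Z(Q) = -109 (Z(Q) = -4 + 7*(-15) = -4 - 105 = -109)
Z(-40) - 1*227737 = -109 - 1*227737 = -109 - 227737 = -227846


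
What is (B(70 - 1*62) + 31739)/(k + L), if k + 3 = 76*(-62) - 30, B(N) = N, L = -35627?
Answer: -31747/40372 ≈ -0.78636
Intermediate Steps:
k = -4745 (k = -3 + (76*(-62) - 30) = -3 + (-4712 - 30) = -3 - 4742 = -4745)
(B(70 - 1*62) + 31739)/(k + L) = ((70 - 1*62) + 31739)/(-4745 - 35627) = ((70 - 62) + 31739)/(-40372) = (8 + 31739)*(-1/40372) = 31747*(-1/40372) = -31747/40372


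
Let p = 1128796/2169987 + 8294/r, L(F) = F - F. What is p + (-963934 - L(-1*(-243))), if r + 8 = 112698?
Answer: -117858130200957301/122267917515 ≈ -9.6393e+5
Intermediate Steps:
r = 112690 (r = -8 + 112698 = 112690)
L(F) = 0
p = 72600946709/122267917515 (p = 1128796/2169987 + 8294/112690 = 1128796*(1/2169987) + 8294*(1/112690) = 1128796/2169987 + 4147/56345 = 72600946709/122267917515 ≈ 0.59379)
p + (-963934 - L(-1*(-243))) = 72600946709/122267917515 + (-963934 - 1*0) = 72600946709/122267917515 + (-963934 + 0) = 72600946709/122267917515 - 963934 = -117858130200957301/122267917515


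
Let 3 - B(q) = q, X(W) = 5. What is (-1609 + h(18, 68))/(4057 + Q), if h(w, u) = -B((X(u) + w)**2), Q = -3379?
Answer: -361/226 ≈ -1.5973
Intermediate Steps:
B(q) = 3 - q
h(w, u) = -3 + (5 + w)**2 (h(w, u) = -(3 - (5 + w)**2) = -3 + (5 + w)**2)
(-1609 + h(18, 68))/(4057 + Q) = (-1609 + (-3 + (5 + 18)**2))/(4057 - 3379) = (-1609 + (-3 + 23**2))/678 = (-1609 + (-3 + 529))*(1/678) = (-1609 + 526)*(1/678) = -1083*1/678 = -361/226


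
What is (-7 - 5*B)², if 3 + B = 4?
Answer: 144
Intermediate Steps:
B = 1 (B = -3 + 4 = 1)
(-7 - 5*B)² = (-7 - 5*1)² = (-7 - 5)² = (-12)² = 144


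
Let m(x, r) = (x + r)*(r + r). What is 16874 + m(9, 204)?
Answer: 103778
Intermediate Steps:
m(x, r) = 2*r*(r + x) (m(x, r) = (r + x)*(2*r) = 2*r*(r + x))
16874 + m(9, 204) = 16874 + 2*204*(204 + 9) = 16874 + 2*204*213 = 16874 + 86904 = 103778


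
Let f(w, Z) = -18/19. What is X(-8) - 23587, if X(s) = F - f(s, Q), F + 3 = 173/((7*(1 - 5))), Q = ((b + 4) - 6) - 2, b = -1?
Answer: -12552663/532 ≈ -23595.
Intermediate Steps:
Q = -5 (Q = ((-1 + 4) - 6) - 2 = (3 - 6) - 2 = -3 - 2 = -5)
f(w, Z) = -18/19 (f(w, Z) = -18*1/19 = -18/19)
F = -257/28 (F = -3 + 173/((7*(1 - 5))) = -3 + 173/((7*(-4))) = -3 + 173/(-28) = -3 + 173*(-1/28) = -3 - 173/28 = -257/28 ≈ -9.1786)
X(s) = -4379/532 (X(s) = -257/28 - 1*(-18/19) = -257/28 + 18/19 = -4379/532)
X(-8) - 23587 = -4379/532 - 23587 = -12552663/532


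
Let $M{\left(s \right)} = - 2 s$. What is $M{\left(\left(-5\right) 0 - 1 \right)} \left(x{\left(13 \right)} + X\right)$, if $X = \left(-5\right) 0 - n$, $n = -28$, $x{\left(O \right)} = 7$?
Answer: $70$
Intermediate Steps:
$X = 28$ ($X = \left(-5\right) 0 - -28 = 0 + 28 = 28$)
$M{\left(\left(-5\right) 0 - 1 \right)} \left(x{\left(13 \right)} + X\right) = - 2 \left(\left(-5\right) 0 - 1\right) \left(7 + 28\right) = - 2 \left(0 - 1\right) 35 = \left(-2\right) \left(-1\right) 35 = 2 \cdot 35 = 70$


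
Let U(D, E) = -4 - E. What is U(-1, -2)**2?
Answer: 4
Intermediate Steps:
U(-1, -2)**2 = (-4 - 1*(-2))**2 = (-4 + 2)**2 = (-2)**2 = 4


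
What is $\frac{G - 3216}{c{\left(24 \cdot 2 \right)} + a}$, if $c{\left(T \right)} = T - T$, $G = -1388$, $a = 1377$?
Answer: $- \frac{4604}{1377} \approx -3.3435$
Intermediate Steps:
$c{\left(T \right)} = 0$
$\frac{G - 3216}{c{\left(24 \cdot 2 \right)} + a} = \frac{-1388 - 3216}{0 + 1377} = - \frac{4604}{1377}$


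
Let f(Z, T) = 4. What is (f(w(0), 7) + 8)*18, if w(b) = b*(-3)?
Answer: 216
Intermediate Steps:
w(b) = -3*b
(f(w(0), 7) + 8)*18 = (4 + 8)*18 = 12*18 = 216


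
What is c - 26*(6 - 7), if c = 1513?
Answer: 1539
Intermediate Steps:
c - 26*(6 - 7) = 1513 - 26*(6 - 7) = 1513 - 26*(-1) = 1513 - 1*(-26) = 1513 + 26 = 1539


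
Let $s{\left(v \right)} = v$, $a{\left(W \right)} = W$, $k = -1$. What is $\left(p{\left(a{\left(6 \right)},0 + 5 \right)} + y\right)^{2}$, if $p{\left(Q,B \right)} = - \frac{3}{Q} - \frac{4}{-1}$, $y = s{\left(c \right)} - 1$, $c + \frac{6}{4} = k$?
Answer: $0$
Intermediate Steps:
$c = - \frac{5}{2}$ ($c = - \frac{3}{2} - 1 = - \frac{5}{2} \approx -2.5$)
$y = - \frac{7}{2}$ ($y = - \frac{5}{2} - 1 = - \frac{7}{2} \approx -3.5$)
$p{\left(Q,B \right)} = 4 - \frac{3}{Q}$ ($p{\left(Q,B \right)} = - \frac{3}{Q} - -4 = - \frac{3}{Q} + 4 = 4 - \frac{3}{Q}$)
$\left(p{\left(a{\left(6 \right)},0 + 5 \right)} + y\right)^{2} = \left(\left(4 - \frac{3}{6}\right) - \frac{7}{2}\right)^{2} = \left(\left(4 - \frac{1}{2}\right) - \frac{7}{2}\right)^{2} = \left(\frac{7}{2} - \frac{7}{2}\right)^{2} = 0^{2} = 0$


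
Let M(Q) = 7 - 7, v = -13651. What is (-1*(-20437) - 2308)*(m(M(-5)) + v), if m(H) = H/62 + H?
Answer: -247478979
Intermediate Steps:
M(Q) = 0
m(H) = 63*H/62 (m(H) = H*(1/62) + H = H/62 + H = 63*H/62)
(-1*(-20437) - 2308)*(m(M(-5)) + v) = (-1*(-20437) - 2308)*((63/62)*0 - 13651) = (20437 - 2308)*(0 - 13651) = 18129*(-13651) = -247478979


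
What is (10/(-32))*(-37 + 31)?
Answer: 15/8 ≈ 1.8750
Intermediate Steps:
(10/(-32))*(-37 + 31) = (10*(-1/32))*(-6) = -5/16*(-6) = 15/8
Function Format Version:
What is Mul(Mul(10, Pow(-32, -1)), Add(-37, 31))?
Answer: Rational(15, 8) ≈ 1.8750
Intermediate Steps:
Mul(Mul(10, Pow(-32, -1)), Add(-37, 31)) = Mul(Mul(10, Rational(-1, 32)), -6) = Mul(Rational(-5, 16), -6) = Rational(15, 8)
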